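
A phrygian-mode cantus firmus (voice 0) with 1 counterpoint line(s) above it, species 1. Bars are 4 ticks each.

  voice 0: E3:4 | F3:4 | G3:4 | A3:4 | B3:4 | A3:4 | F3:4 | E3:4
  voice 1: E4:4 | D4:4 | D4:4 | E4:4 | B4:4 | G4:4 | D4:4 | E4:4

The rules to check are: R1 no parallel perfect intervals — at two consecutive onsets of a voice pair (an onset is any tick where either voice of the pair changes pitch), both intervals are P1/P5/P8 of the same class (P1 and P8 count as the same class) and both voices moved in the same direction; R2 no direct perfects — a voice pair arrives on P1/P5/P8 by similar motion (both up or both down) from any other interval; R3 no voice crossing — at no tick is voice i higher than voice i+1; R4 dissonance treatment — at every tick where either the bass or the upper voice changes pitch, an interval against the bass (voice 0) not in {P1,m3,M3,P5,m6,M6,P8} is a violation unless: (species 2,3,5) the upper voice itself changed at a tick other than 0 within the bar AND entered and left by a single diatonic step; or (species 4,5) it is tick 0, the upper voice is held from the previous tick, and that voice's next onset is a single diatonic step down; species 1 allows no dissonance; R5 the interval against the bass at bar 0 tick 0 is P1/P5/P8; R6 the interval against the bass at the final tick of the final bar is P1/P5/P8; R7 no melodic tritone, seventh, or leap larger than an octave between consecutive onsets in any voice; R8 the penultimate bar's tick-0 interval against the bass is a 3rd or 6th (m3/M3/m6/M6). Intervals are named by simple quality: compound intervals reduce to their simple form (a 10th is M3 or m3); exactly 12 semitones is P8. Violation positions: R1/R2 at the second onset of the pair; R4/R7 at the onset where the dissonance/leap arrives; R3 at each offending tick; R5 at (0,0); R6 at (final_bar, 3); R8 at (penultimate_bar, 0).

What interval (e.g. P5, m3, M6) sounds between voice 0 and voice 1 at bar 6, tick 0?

M6

voice 0=F3 voice 1=D4 -> M6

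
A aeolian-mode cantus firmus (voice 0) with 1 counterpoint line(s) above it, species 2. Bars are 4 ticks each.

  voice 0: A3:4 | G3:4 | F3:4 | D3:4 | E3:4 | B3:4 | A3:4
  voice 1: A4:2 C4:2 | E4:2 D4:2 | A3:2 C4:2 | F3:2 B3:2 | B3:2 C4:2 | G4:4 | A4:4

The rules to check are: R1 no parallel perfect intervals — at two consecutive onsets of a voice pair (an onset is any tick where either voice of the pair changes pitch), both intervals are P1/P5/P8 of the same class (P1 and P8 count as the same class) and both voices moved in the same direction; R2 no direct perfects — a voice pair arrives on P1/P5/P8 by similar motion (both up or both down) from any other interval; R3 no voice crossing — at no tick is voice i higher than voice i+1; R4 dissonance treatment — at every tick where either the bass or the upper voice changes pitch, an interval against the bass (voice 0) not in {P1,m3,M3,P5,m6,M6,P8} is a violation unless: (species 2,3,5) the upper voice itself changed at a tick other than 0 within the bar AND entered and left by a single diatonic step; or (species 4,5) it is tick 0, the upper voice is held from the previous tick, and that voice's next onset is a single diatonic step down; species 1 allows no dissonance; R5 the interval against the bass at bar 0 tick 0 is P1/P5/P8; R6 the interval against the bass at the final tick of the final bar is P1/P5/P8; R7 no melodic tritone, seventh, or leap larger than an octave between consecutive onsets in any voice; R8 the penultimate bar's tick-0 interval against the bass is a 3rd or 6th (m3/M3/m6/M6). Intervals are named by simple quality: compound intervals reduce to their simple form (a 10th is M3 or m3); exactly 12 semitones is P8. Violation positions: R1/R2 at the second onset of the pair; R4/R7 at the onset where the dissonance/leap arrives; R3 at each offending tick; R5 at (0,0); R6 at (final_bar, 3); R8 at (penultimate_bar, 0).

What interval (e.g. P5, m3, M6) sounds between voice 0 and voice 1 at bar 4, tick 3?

m6

voice 0=E3 voice 1=C4 -> m6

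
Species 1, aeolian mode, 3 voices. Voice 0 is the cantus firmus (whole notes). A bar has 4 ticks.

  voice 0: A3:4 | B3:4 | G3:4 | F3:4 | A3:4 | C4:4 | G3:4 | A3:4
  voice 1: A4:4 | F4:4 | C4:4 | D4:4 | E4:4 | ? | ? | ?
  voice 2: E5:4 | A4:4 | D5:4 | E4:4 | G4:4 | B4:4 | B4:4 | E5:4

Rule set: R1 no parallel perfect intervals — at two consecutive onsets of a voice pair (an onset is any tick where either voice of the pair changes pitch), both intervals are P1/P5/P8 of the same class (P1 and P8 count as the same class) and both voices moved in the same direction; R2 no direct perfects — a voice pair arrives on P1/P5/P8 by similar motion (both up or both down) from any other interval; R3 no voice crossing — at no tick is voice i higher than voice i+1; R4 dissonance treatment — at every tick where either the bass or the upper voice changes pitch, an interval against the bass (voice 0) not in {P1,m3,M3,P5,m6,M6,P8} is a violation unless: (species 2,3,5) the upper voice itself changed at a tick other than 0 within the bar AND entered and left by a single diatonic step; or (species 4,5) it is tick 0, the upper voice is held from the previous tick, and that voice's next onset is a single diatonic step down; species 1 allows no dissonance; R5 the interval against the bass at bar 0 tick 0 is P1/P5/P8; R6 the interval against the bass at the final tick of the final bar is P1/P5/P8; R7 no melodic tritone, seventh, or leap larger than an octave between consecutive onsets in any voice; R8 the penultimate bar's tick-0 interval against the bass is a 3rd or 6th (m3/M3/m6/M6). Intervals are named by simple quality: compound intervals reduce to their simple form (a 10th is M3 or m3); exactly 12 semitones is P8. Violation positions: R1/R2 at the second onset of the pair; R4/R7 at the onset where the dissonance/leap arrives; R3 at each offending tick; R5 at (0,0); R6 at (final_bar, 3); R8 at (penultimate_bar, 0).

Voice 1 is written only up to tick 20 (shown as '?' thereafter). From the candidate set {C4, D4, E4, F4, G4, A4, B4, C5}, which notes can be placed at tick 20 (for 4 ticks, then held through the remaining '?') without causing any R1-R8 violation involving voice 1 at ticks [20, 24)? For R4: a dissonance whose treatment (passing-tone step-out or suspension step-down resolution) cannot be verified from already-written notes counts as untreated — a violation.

C4: legal
D4: violates R4
E4: legal
F4: violates R4
G4: violates R1
A4: legal
B4: violates R2,R4
C5: violates R2,R3

{A4, C4, E4}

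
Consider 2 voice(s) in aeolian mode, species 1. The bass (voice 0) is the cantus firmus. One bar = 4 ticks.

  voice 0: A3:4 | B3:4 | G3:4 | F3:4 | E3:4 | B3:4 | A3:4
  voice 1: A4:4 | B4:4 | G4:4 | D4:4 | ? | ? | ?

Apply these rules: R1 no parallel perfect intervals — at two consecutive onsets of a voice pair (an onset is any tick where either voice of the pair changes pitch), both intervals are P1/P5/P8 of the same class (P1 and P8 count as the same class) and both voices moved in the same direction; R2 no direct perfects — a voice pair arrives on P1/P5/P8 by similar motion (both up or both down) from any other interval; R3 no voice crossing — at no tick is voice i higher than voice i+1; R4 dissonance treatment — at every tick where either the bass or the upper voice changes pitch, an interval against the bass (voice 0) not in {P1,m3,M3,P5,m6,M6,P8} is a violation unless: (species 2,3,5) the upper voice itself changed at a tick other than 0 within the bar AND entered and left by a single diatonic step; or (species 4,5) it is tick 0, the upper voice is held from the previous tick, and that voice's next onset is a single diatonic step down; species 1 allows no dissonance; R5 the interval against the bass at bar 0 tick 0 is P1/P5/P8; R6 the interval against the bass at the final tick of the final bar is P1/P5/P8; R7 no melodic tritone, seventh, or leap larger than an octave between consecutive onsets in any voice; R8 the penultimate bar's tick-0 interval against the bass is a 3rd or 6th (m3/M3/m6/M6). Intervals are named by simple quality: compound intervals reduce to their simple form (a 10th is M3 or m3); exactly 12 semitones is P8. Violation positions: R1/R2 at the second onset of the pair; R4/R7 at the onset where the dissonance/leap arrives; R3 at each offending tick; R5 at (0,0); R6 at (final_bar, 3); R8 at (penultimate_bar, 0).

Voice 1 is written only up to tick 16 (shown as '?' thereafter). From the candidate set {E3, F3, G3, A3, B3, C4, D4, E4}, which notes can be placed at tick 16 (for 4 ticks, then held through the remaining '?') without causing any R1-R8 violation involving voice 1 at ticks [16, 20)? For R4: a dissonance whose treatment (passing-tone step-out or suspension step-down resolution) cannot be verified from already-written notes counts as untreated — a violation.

{C4, E4, G3}

E3: violates R2,R7
F3: violates R4
G3: legal
A3: violates R4
B3: violates R2
C4: legal
D4: violates R4
E4: legal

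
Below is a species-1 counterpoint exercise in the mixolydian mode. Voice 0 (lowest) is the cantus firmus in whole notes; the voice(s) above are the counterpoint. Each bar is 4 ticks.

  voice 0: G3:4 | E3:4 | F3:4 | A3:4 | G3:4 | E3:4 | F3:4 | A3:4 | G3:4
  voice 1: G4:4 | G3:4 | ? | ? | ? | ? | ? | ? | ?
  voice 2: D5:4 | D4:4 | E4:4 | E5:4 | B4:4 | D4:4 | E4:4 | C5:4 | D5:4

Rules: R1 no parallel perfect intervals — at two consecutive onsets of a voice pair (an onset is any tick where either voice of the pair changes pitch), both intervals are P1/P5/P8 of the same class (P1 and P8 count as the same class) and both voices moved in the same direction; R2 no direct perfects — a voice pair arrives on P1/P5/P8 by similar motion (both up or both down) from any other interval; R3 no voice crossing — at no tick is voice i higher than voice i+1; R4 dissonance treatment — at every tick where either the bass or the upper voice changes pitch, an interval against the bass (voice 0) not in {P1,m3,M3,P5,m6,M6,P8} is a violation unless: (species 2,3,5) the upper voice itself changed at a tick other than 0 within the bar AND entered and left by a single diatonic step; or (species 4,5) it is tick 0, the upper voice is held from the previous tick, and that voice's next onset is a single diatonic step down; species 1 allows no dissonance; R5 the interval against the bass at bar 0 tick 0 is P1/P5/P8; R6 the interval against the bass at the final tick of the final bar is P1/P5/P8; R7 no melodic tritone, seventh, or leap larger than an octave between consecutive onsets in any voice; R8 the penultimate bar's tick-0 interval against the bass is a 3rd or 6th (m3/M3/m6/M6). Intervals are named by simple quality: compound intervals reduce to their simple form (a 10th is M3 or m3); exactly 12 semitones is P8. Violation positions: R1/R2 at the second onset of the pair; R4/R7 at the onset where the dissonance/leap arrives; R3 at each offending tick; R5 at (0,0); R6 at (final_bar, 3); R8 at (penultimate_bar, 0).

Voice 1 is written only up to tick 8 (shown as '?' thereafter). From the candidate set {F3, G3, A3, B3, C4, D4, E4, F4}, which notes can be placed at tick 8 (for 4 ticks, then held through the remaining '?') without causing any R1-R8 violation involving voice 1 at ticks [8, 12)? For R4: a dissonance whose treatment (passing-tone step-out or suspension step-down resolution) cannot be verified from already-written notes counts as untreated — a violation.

F3: legal
G3: violates R4
A3: violates R1
B3: violates R4
C4: violates R2
D4: legal
E4: violates R2,R4
F4: violates R2,R3,R7

{D4, F3}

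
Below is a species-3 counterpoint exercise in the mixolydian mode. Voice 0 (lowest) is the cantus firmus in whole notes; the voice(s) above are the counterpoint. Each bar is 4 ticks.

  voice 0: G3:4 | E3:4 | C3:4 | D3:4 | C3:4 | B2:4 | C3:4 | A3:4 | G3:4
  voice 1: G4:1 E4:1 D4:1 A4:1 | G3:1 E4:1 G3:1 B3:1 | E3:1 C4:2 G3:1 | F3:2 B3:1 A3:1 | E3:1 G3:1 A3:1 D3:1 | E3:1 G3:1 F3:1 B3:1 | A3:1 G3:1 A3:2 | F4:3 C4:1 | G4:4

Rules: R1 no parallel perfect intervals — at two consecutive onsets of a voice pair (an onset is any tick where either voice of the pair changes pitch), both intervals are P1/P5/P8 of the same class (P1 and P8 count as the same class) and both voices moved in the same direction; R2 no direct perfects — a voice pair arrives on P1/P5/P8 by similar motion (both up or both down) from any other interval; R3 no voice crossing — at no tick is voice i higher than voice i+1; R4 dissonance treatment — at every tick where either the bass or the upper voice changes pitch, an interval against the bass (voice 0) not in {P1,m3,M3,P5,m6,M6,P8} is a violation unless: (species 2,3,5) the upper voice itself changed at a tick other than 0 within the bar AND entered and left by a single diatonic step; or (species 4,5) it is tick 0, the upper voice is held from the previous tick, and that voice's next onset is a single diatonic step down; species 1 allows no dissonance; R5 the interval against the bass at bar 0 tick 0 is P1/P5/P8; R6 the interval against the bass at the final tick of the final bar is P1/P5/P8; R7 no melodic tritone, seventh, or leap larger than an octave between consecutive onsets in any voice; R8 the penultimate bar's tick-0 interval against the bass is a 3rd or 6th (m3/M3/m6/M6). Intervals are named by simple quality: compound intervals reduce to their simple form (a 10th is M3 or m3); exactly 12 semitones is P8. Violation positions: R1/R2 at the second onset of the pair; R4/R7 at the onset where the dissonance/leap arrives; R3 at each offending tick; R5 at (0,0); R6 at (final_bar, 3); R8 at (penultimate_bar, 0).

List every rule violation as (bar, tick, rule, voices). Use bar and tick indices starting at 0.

bar 0: v0=G3 v1=G4 downbeat P8
bar 1: v0=E3 v1=G3 downbeat m3
bar 2: v0=C3 v1=E3 downbeat M3
bar 3: v0=D3 v1=F3 downbeat m3
bar 4: v0=C3 v1=E3 downbeat M3
bar 5: v0=B2 v1=E3 downbeat P4
bar 6: v0=C3 v1=A3 downbeat M6
bar 7: v0=A3 v1=F4 downbeat m6
bar 8: v0=G3 v1=G4 downbeat P8
  -> R4 @ bar 0 tick 3 v(0, 1): G3/A4 M2 untreated
  -> R7 @ bar 1 tick 0 v(1,): A4->G3 leap 14st
  -> R7 @ bar 3 tick 2 v(1,): F3->B3 leap 6st
  -> R4 @ bar 4 tick 3 v(0, 1): C3/D3 M2 untreated
  -> R4 @ bar 5 tick 0 v(0, 1): B2/E3 P4 untreated
  -> R4 @ bar 5 tick 2 v(0, 1): B2/F3 TT untreated
  -> R7 @ bar 5 tick 3 v(1,): F3->B3 leap 6st

(0, 3, R4, (0, 1))
(1, 0, R7, (1,))
(3, 2, R7, (1,))
(4, 3, R4, (0, 1))
(5, 0, R4, (0, 1))
(5, 2, R4, (0, 1))
(5, 3, R7, (1,))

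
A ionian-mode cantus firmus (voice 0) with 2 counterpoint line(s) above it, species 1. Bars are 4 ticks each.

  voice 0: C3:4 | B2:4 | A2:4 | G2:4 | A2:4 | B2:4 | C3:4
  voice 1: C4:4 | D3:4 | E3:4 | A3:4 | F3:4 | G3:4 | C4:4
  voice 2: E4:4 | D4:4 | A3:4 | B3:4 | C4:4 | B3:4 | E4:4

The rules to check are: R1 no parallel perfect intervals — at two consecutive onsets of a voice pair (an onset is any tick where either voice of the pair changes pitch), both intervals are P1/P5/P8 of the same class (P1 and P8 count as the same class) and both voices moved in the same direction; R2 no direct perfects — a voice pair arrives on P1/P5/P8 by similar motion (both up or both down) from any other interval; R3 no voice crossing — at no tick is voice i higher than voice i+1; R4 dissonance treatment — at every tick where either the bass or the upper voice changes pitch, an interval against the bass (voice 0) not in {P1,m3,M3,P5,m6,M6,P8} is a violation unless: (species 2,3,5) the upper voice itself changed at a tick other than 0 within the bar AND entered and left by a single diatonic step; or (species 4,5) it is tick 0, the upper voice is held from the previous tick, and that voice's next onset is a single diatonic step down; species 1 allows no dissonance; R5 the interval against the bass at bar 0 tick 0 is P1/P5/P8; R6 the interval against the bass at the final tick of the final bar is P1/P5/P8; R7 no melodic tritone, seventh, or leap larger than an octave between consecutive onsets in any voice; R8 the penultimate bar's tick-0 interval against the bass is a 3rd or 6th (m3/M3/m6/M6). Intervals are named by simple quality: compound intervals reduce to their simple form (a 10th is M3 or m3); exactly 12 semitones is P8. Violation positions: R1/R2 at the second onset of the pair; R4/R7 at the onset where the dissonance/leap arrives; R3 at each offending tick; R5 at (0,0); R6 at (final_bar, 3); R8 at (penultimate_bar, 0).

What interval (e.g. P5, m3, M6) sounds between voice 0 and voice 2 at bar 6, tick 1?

voice 0=C3 voice 2=E4 -> M3

M3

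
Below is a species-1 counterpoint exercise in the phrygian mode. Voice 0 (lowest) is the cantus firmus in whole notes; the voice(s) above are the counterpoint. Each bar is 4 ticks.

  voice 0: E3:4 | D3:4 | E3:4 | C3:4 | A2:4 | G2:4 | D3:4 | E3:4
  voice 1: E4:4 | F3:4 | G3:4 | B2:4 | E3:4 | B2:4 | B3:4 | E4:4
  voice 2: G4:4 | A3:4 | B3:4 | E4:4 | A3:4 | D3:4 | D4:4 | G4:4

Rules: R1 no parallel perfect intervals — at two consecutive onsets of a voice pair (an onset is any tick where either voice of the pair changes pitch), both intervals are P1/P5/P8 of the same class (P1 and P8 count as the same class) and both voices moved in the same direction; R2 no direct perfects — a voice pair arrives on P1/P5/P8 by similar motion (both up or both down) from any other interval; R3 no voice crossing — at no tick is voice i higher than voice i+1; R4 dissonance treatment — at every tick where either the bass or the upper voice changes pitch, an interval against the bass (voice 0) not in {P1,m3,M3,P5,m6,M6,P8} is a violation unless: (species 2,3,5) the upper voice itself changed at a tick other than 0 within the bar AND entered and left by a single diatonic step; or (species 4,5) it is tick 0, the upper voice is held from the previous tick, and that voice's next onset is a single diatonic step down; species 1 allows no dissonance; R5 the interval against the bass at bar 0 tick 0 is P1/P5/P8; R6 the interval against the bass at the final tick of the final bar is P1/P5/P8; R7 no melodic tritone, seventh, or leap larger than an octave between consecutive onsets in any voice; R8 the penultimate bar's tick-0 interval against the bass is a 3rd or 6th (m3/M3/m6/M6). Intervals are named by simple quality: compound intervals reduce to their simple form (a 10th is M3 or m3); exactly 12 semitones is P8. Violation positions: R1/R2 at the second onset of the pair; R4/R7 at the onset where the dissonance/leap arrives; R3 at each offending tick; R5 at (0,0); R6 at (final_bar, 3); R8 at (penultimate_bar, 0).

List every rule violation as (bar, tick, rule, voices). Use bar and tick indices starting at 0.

bar 0: v0=E3 v1=E4 v2=G4 downbeat m3
bar 1: v0=D3 v1=F3 v2=A3 downbeat P5
bar 2: v0=E3 v1=G3 v2=B3 downbeat P5
bar 3: v0=C3 v1=B2 v2=E4 downbeat M3
bar 4: v0=A2 v1=E3 v2=A3 downbeat P8
bar 5: v0=G2 v1=B2 v2=D3 downbeat P5
bar 6: v0=D3 v1=B3 v2=D4 downbeat P8
bar 7: v0=E3 v1=E4 v2=G4 downbeat m3
  -> R5 @ bar 0 tick 0 v(0, 2): opens on m3
  -> R2 @ bar 1 tick 0 v(0, 2): E3/G4 m3 -> D3/A3 P5 similar
  -> R7 @ bar 1 tick 0 v(1,): E4->F3 leap 11st
  -> R7 @ bar 1 tick 0 v(2,): G4->A3 leap 10st
  -> R1 @ bar 2 tick 0 v(0, 2): D3/A3 P5 -> E3/B3 P5 similar
  -> R3 @ bar 3 tick 0 v(0, 1): C3 above B2
  -> R4 @ bar 3 tick 0 v(0, 1): C3/B2 m2 untreated
  -> R3 @ bar 3 tick 1 v(0, 1): C3 above B2
  -> R3 @ bar 3 tick 2 v(0, 1): C3 above B2
  -> R3 @ bar 3 tick 3 v(0, 1): C3 above B2
  -> R2 @ bar 4 tick 0 v(0, 2): C3/E4 M3 -> A2/A3 P8 similar
  -> R2 @ bar 5 tick 0 v(0, 2): A2/A3 P8 -> G2/D3 P5 similar
  -> R2 @ bar 6 tick 0 v(0, 2): G2/D3 P5 -> D3/D4 P8 similar
  -> R8 @ bar 6 tick 0 v(0, 2): penult P8 not 3rd/6th
  -> R2 @ bar 7 tick 0 v(0, 1): D3/B3 M6 -> E3/E4 P8 similar
  -> R6 @ bar 7 tick 3 v(0, 2): closes on m3

(0, 0, R5, (0, 2))
(1, 0, R2, (0, 2))
(1, 0, R7, (1,))
(1, 0, R7, (2,))
(2, 0, R1, (0, 2))
(3, 0, R3, (0, 1))
(3, 0, R4, (0, 1))
(3, 1, R3, (0, 1))
(3, 2, R3, (0, 1))
(3, 3, R3, (0, 1))
(4, 0, R2, (0, 2))
(5, 0, R2, (0, 2))
(6, 0, R2, (0, 2))
(6, 0, R8, (0, 2))
(7, 0, R2, (0, 1))
(7, 3, R6, (0, 2))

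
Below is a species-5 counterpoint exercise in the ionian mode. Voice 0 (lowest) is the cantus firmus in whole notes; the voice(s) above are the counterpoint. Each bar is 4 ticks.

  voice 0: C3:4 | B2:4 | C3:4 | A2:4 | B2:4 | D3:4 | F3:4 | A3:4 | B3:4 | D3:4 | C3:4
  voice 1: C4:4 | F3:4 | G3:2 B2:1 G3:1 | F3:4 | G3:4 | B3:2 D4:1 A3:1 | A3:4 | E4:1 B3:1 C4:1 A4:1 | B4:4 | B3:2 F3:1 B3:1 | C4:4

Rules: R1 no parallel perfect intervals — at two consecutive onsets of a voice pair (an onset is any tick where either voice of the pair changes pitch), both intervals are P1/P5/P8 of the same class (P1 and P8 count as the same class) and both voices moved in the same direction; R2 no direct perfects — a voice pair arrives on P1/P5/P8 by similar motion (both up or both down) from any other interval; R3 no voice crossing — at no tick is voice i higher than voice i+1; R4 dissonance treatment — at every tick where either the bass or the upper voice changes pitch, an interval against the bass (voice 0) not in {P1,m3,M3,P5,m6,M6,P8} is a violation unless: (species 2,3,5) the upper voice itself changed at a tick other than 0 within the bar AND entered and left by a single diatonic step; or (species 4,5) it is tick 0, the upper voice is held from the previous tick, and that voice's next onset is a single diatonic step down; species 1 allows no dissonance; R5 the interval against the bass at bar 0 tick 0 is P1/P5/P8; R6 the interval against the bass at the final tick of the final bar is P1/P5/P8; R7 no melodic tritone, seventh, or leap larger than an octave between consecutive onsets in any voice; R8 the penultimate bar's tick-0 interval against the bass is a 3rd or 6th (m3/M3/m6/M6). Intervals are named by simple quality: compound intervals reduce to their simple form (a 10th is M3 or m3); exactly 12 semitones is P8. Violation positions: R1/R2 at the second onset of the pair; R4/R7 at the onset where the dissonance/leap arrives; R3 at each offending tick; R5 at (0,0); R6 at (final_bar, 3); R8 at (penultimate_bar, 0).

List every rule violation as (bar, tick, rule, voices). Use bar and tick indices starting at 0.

bar 0: v0=C3 v1=C4 downbeat P8
bar 1: v0=B2 v1=F3 downbeat TT
bar 2: v0=C3 v1=G3 downbeat P5
bar 3: v0=A2 v1=F3 downbeat m6
bar 4: v0=B2 v1=G3 downbeat m6
bar 5: v0=D3 v1=B3 downbeat M6
bar 6: v0=F3 v1=A3 downbeat M3
bar 7: v0=A3 v1=E4 downbeat P5
bar 8: v0=B3 v1=B4 downbeat P8
bar 9: v0=D3 v1=B3 downbeat M6
bar 10: v0=C3 v1=C4 downbeat P8
  -> R4 @ bar 1 tick 0 v(0, 1): B2/F3 TT untreated
  -> R2 @ bar 2 tick 0 v(0, 1): B2/F3 TT -> C3/G3 P5 similar
  -> R3 @ bar 2 tick 2 v(0, 1): C3 above B2
  -> R4 @ bar 2 tick 2 v(0, 1): C3/B2 m2 untreated
  -> R2 @ bar 7 tick 0 v(0, 1): F3/A3 M3 -> A3/E4 P5 similar
  -> R4 @ bar 7 tick 1 v(0, 1): A3/B3 M2 untreated
  -> R1 @ bar 8 tick 0 v(0, 1): A3/A4 P8 -> B3/B4 P8 similar
  -> R7 @ bar 9 tick 2 v(1,): B3->F3 leap 6st
  -> R7 @ bar 9 tick 3 v(1,): F3->B3 leap 6st

(1, 0, R4, (0, 1))
(2, 0, R2, (0, 1))
(2, 2, R3, (0, 1))
(2, 2, R4, (0, 1))
(7, 0, R2, (0, 1))
(7, 1, R4, (0, 1))
(8, 0, R1, (0, 1))
(9, 2, R7, (1,))
(9, 3, R7, (1,))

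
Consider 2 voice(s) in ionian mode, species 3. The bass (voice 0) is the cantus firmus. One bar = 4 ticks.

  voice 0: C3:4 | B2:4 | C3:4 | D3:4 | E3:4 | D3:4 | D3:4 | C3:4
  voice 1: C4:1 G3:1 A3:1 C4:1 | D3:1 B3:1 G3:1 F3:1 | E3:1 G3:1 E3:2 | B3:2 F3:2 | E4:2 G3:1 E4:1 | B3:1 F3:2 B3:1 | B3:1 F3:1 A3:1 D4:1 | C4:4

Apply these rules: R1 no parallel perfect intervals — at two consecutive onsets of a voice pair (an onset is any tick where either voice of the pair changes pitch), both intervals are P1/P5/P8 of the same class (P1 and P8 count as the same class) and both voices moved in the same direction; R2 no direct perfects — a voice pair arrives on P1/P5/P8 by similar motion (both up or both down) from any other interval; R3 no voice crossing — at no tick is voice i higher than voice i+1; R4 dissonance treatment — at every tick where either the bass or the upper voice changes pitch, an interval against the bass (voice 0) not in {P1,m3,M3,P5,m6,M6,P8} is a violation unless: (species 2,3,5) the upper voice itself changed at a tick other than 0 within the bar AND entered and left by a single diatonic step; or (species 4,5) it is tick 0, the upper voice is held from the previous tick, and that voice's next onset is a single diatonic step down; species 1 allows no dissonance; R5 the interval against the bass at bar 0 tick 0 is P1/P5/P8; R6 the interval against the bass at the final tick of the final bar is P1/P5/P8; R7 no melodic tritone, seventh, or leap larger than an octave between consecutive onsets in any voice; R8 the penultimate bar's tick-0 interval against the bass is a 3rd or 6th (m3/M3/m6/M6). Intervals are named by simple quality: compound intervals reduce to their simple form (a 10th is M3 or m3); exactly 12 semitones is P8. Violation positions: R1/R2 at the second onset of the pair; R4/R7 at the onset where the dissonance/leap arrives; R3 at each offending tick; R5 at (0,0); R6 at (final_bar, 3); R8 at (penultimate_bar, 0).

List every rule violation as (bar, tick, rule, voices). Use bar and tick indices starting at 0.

(1, 0, R7, (1,))
(3, 2, R7, (1,))
(4, 0, R2, (0, 1))
(4, 0, R7, (1,))
(5, 1, R7, (1,))
(5, 3, R7, (1,))
(6, 1, R7, (1,))
(7, 0, R1, (0, 1))

bar 0: v0=C3 v1=C4 downbeat P8
bar 1: v0=B2 v1=D3 downbeat m3
bar 2: v0=C3 v1=E3 downbeat M3
bar 3: v0=D3 v1=B3 downbeat M6
bar 4: v0=E3 v1=E4 downbeat P8
bar 5: v0=D3 v1=B3 downbeat M6
bar 6: v0=D3 v1=B3 downbeat M6
bar 7: v0=C3 v1=C4 downbeat P8
  -> R7 @ bar 1 tick 0 v(1,): C4->D3 leap 10st
  -> R7 @ bar 3 tick 2 v(1,): B3->F3 leap 6st
  -> R2 @ bar 4 tick 0 v(0, 1): D3/F3 m3 -> E3/E4 P8 similar
  -> R7 @ bar 4 tick 0 v(1,): F3->E4 leap 11st
  -> R7 @ bar 5 tick 1 v(1,): B3->F3 leap 6st
  -> R7 @ bar 5 tick 3 v(1,): F3->B3 leap 6st
  -> R7 @ bar 6 tick 1 v(1,): B3->F3 leap 6st
  -> R1 @ bar 7 tick 0 v(0, 1): D3/D4 P8 -> C3/C4 P8 similar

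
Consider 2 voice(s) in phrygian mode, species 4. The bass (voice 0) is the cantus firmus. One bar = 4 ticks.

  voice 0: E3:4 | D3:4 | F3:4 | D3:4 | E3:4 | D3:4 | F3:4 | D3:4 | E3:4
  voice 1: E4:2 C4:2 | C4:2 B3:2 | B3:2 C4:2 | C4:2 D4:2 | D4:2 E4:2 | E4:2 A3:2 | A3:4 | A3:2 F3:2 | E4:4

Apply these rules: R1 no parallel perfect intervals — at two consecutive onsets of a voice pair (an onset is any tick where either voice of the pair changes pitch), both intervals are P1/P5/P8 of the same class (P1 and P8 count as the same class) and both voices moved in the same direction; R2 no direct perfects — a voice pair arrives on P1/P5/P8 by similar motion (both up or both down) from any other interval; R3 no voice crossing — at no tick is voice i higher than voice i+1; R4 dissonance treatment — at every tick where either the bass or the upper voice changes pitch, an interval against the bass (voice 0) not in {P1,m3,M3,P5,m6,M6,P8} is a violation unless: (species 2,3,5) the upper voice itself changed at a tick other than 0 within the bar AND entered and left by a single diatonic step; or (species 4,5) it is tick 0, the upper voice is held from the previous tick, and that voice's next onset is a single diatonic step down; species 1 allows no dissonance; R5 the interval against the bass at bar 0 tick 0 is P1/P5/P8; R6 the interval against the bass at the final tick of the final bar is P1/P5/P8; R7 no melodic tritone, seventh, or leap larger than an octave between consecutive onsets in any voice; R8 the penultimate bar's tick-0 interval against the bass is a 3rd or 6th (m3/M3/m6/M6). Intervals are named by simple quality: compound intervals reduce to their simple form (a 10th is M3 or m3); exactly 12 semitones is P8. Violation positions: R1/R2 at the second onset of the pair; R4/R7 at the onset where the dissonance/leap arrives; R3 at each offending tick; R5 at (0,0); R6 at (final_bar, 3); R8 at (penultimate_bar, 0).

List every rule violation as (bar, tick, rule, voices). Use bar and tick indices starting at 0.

(2, 0, R4, (0, 1))
(3, 0, R4, (0, 1))
(4, 0, R4, (0, 1))
(5, 0, R4, (0, 1))
(7, 0, R8, (0, 1))
(8, 0, R2, (0, 1))
(8, 0, R7, (1,))

bar 0: v0=E3 v1=E4 downbeat P8
bar 1: v0=D3 v1=C4 downbeat m7
bar 2: v0=F3 v1=B3 downbeat TT
bar 3: v0=D3 v1=C4 downbeat m7
bar 4: v0=E3 v1=D4 downbeat m7
bar 5: v0=D3 v1=E4 downbeat M2
bar 6: v0=F3 v1=A3 downbeat M3
bar 7: v0=D3 v1=A3 downbeat P5
bar 8: v0=E3 v1=E4 downbeat P8
  -> R4 @ bar 2 tick 0 v(0, 1): F3/B3 TT untreated
  -> R4 @ bar 3 tick 0 v(0, 1): D3/C4 m7 untreated
  -> R4 @ bar 4 tick 0 v(0, 1): E3/D4 m7 untreated
  -> R4 @ bar 5 tick 0 v(0, 1): D3/E4 M2 untreated
  -> R8 @ bar 7 tick 0 v(0, 1): penult P5 not 3rd/6th
  -> R2 @ bar 8 tick 0 v(0, 1): D3/F3 m3 -> E3/E4 P8 similar
  -> R7 @ bar 8 tick 0 v(1,): F3->E4 leap 11st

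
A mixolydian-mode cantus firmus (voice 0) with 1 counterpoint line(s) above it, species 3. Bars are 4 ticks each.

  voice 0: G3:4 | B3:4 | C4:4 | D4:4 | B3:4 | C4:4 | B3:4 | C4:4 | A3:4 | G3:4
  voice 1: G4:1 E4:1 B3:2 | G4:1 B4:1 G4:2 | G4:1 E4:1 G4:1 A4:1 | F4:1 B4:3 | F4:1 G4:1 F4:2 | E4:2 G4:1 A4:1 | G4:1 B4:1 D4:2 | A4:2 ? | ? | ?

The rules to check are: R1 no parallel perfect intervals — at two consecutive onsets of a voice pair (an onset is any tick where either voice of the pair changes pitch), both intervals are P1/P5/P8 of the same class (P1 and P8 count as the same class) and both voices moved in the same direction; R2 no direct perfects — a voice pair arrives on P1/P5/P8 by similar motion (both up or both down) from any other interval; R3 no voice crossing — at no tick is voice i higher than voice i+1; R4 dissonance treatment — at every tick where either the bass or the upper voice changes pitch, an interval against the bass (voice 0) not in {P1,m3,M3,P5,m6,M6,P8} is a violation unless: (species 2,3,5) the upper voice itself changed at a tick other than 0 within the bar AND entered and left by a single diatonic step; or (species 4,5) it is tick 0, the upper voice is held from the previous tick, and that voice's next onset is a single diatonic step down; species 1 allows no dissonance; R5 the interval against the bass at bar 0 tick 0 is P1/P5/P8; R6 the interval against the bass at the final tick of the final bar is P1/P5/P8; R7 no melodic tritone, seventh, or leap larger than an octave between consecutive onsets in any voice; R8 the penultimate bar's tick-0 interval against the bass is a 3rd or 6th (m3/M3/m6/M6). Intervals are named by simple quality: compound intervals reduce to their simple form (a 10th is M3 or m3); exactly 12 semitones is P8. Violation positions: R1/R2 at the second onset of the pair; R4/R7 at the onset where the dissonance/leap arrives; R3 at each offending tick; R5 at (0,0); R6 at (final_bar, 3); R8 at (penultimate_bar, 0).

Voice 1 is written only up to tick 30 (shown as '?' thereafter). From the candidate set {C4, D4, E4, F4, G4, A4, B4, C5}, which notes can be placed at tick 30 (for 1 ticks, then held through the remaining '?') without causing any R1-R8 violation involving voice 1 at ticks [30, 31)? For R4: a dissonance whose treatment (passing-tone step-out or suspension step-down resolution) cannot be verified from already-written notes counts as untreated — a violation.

{A4, C4, C5, E4, G4}

C4: legal
D4: violates R4
E4: legal
F4: violates R4
G4: legal
A4: legal
B4: violates R4
C5: legal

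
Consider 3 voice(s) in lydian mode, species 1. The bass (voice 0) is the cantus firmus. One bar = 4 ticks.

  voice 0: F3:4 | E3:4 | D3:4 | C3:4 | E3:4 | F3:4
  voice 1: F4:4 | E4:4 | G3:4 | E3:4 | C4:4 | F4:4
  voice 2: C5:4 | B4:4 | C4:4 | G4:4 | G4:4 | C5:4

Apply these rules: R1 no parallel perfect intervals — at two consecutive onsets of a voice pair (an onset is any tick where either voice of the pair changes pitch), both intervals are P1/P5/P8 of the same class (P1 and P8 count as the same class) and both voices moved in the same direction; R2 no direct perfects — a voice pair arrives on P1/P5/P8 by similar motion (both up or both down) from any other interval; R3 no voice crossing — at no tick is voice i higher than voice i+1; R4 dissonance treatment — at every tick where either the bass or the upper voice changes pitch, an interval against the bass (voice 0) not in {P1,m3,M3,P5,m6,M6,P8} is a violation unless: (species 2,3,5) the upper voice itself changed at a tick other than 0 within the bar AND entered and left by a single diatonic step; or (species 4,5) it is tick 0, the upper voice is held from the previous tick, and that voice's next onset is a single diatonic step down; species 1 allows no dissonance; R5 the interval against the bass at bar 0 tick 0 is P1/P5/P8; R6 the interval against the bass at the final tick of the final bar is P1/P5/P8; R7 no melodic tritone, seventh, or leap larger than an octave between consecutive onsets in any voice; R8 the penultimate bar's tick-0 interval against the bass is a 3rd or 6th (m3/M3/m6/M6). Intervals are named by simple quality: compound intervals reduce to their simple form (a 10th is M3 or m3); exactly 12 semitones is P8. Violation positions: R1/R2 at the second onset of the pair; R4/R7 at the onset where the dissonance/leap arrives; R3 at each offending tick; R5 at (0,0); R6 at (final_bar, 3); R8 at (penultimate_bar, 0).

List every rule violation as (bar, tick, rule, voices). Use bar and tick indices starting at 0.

bar 0: v0=F3 v1=F4 v2=C5 downbeat P5
bar 1: v0=E3 v1=E4 v2=B4 downbeat P5
bar 2: v0=D3 v1=G3 v2=C4 downbeat m7
bar 3: v0=C3 v1=E3 v2=G4 downbeat P5
bar 4: v0=E3 v1=C4 v2=G4 downbeat m3
bar 5: v0=F3 v1=F4 v2=C5 downbeat P5
  -> R1 @ bar 1 tick 0 v(0, 1): F3/F4 P8 -> E3/E4 P8 similar
  -> R1 @ bar 1 tick 0 v(0, 2): F3/C5 P5 -> E3/B4 P5 similar
  -> R1 @ bar 1 tick 0 v(1, 2): F4/C5 P5 -> E4/B4 P5 similar
  -> R4 @ bar 2 tick 0 v(0, 1): D3/G3 P4 untreated
  -> R4 @ bar 2 tick 0 v(0, 2): D3/C4 m7 untreated
  -> R7 @ bar 2 tick 0 v(2,): B4->C4 leap 11st
  -> R1 @ bar 5 tick 0 v(1, 2): C4/G4 P5 -> F4/C5 P5 similar
  -> R2 @ bar 5 tick 0 v(0, 1): E3/C4 m6 -> F3/F4 P8 similar
  -> R2 @ bar 5 tick 0 v(0, 2): E3/G4 m3 -> F3/C5 P5 similar

(1, 0, R1, (0, 1))
(1, 0, R1, (0, 2))
(1, 0, R1, (1, 2))
(2, 0, R4, (0, 1))
(2, 0, R4, (0, 2))
(2, 0, R7, (2,))
(5, 0, R1, (1, 2))
(5, 0, R2, (0, 1))
(5, 0, R2, (0, 2))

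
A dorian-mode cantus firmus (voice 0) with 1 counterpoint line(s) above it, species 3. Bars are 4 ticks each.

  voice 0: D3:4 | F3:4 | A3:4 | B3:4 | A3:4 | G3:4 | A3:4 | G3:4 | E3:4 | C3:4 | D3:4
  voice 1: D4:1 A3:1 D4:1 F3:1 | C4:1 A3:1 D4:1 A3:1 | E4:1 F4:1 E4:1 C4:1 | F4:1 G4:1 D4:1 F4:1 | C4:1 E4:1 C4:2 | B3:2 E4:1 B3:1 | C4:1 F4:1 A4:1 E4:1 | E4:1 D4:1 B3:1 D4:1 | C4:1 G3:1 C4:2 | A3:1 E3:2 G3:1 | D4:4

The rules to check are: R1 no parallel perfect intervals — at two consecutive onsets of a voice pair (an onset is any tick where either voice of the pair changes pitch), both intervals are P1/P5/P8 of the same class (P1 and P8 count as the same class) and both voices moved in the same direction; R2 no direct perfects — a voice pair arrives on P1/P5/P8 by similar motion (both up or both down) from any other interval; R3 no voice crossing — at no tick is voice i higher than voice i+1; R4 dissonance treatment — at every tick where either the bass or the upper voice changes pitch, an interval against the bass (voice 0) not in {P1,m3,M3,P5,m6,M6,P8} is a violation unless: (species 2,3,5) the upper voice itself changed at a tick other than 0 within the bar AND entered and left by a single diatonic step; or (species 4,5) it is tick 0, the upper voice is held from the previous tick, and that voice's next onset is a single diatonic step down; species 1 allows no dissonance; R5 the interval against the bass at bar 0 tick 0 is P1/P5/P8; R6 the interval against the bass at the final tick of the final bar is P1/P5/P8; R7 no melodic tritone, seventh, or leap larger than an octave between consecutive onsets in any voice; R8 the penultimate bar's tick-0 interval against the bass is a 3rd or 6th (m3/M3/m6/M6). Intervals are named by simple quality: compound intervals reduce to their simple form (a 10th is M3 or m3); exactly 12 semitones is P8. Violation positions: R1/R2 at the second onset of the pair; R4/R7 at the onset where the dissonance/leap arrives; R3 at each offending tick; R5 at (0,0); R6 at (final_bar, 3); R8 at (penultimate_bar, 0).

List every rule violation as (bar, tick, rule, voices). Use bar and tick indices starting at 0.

bar 0: v0=D3 v1=D4 downbeat P8
bar 1: v0=F3 v1=C4 downbeat P5
bar 2: v0=A3 v1=E4 downbeat P5
bar 3: v0=B3 v1=F4 downbeat TT
bar 4: v0=A3 v1=C4 downbeat m3
bar 5: v0=G3 v1=B3 downbeat M3
bar 6: v0=A3 v1=C4 downbeat m3
bar 7: v0=G3 v1=E4 downbeat M6
bar 8: v0=E3 v1=C4 downbeat m6
bar 9: v0=C3 v1=A3 downbeat M6
bar 10: v0=D3 v1=D4 downbeat P8
  -> R2 @ bar 1 tick 0 v(0, 1): D3/F3 m3 -> F3/C4 P5 similar
  -> R2 @ bar 2 tick 0 v(0, 1): F3/A3 M3 -> A3/E4 P5 similar
  -> R4 @ bar 3 tick 0 v(0, 1): B3/F4 TT untreated
  -> R4 @ bar 3 tick 3 v(0, 1): B3/F4 TT untreated
  -> R2 @ bar 10 tick 0 v(0, 1): C3/G3 P5 -> D3/D4 P8 similar

(1, 0, R2, (0, 1))
(2, 0, R2, (0, 1))
(3, 0, R4, (0, 1))
(3, 3, R4, (0, 1))
(10, 0, R2, (0, 1))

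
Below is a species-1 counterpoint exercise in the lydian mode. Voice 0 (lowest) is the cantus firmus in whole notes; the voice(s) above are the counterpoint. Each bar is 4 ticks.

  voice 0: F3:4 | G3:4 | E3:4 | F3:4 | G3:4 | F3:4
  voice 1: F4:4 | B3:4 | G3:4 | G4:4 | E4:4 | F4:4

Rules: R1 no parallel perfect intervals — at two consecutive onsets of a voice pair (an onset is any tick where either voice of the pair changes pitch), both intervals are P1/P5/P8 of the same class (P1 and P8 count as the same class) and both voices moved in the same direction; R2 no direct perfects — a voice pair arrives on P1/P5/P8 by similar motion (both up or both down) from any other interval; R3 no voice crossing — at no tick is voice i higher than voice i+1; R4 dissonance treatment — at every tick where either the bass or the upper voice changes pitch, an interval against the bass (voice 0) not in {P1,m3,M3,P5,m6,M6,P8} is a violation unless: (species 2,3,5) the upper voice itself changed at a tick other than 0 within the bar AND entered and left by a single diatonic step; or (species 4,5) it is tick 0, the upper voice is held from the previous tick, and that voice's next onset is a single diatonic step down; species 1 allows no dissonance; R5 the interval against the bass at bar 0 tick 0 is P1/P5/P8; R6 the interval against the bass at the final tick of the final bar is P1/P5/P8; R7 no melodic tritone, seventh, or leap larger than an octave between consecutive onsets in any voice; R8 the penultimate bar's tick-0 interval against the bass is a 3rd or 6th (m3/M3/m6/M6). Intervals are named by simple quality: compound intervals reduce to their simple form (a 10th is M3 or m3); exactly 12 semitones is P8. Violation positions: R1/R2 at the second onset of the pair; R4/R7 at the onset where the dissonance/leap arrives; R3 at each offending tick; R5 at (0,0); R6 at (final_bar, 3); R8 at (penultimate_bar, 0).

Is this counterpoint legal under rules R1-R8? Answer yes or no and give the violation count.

No (2 violations)

bar 0: v0=F3 v1=F4 (P8)
bar 1: v0=G3 v1=B3 (M3)
bar 2: v0=E3 v1=G3 (m3)
bar 3: v0=F3 v1=G4 (M2)
bar 4: v0=G3 v1=E4 (M6)
bar 5: v0=F3 v1=F4 (P8)
  R7 @ bar1.0: F4->B3 leap 6st
  R4 @ bar3.0: F3/G4 M2 untreated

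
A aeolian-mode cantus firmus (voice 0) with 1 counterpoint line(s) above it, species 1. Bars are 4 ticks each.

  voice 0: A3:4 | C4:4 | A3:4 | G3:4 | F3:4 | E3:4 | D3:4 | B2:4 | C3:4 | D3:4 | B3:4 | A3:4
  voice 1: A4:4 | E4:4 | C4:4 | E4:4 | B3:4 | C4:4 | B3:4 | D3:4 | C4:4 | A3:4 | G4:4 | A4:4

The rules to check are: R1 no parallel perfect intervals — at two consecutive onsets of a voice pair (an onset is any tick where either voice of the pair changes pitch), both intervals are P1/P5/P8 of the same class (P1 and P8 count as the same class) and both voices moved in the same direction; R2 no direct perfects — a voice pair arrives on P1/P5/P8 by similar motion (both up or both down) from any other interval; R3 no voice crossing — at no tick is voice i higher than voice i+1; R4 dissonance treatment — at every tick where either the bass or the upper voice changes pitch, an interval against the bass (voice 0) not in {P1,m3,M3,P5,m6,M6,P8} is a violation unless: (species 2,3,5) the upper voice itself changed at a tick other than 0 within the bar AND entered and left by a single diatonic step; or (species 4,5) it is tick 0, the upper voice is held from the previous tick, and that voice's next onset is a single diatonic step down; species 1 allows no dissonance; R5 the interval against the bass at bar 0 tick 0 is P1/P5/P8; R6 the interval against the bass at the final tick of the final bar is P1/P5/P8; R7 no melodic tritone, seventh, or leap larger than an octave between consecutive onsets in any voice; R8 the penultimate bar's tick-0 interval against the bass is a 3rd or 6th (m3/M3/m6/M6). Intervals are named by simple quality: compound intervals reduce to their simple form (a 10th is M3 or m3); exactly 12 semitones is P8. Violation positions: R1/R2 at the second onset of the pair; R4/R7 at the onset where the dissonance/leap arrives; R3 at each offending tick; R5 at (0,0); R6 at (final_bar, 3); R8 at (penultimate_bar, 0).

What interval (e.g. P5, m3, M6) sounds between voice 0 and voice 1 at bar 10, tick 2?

m6

voice 0=B3 voice 1=G4 -> m6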